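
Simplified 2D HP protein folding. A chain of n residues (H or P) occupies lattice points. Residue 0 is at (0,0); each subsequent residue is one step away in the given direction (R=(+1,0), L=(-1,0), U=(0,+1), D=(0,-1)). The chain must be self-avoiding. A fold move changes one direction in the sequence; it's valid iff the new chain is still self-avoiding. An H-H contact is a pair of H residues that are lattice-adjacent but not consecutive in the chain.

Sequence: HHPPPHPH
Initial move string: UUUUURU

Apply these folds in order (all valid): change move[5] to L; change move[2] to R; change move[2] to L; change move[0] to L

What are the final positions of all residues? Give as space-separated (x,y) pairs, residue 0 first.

Answer: (0,0) (-1,0) (-1,1) (-2,1) (-2,2) (-2,3) (-3,3) (-3,4)

Derivation:
Initial moves: UUUUURU
Fold: move[5]->L => UUUUULU (positions: [(0, 0), (0, 1), (0, 2), (0, 3), (0, 4), (0, 5), (-1, 5), (-1, 6)])
Fold: move[2]->R => UURUULU (positions: [(0, 0), (0, 1), (0, 2), (1, 2), (1, 3), (1, 4), (0, 4), (0, 5)])
Fold: move[2]->L => UULUULU (positions: [(0, 0), (0, 1), (0, 2), (-1, 2), (-1, 3), (-1, 4), (-2, 4), (-2, 5)])
Fold: move[0]->L => LULUULU (positions: [(0, 0), (-1, 0), (-1, 1), (-2, 1), (-2, 2), (-2, 3), (-3, 3), (-3, 4)])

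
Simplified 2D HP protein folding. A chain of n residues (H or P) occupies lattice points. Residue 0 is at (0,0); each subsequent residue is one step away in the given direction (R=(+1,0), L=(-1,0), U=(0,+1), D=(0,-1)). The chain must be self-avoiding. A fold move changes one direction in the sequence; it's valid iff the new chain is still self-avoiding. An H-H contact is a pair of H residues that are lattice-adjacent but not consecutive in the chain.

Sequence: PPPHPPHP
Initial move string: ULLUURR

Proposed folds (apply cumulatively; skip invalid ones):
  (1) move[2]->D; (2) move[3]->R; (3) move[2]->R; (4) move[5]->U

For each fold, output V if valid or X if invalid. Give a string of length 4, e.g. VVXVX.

Initial: ULLUURR -> [(0, 0), (0, 1), (-1, 1), (-2, 1), (-2, 2), (-2, 3), (-1, 3), (0, 3)]
Fold 1: move[2]->D => ULDUURR INVALID (collision), skipped
Fold 2: move[3]->R => ULLRURR INVALID (collision), skipped
Fold 3: move[2]->R => ULRUURR INVALID (collision), skipped
Fold 4: move[5]->U => ULLUUUR VALID

Answer: XXXV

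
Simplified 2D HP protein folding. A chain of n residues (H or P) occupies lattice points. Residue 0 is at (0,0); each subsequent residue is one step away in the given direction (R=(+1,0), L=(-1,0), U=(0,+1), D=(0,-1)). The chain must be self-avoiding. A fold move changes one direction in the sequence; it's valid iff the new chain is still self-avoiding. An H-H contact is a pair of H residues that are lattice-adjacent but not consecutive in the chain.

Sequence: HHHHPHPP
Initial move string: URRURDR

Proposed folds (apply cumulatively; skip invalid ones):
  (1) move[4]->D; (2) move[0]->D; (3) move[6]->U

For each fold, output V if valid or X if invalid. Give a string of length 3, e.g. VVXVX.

Initial: URRURDR -> [(0, 0), (0, 1), (1, 1), (2, 1), (2, 2), (3, 2), (3, 1), (4, 1)]
Fold 1: move[4]->D => URRUDDR INVALID (collision), skipped
Fold 2: move[0]->D => DRRURDR VALID
Fold 3: move[6]->U => DRRURDU INVALID (collision), skipped

Answer: XVX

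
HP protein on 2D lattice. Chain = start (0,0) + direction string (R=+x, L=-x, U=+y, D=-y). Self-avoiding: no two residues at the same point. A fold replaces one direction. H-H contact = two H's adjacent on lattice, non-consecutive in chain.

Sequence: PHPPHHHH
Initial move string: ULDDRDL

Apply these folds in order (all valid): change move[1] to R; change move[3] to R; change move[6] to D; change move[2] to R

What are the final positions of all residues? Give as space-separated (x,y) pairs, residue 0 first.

Initial moves: ULDDRDL
Fold: move[1]->R => URDDRDL (positions: [(0, 0), (0, 1), (1, 1), (1, 0), (1, -1), (2, -1), (2, -2), (1, -2)])
Fold: move[3]->R => URDRRDL (positions: [(0, 0), (0, 1), (1, 1), (1, 0), (2, 0), (3, 0), (3, -1), (2, -1)])
Fold: move[6]->D => URDRRDD (positions: [(0, 0), (0, 1), (1, 1), (1, 0), (2, 0), (3, 0), (3, -1), (3, -2)])
Fold: move[2]->R => URRRRDD (positions: [(0, 0), (0, 1), (1, 1), (2, 1), (3, 1), (4, 1), (4, 0), (4, -1)])

Answer: (0,0) (0,1) (1,1) (2,1) (3,1) (4,1) (4,0) (4,-1)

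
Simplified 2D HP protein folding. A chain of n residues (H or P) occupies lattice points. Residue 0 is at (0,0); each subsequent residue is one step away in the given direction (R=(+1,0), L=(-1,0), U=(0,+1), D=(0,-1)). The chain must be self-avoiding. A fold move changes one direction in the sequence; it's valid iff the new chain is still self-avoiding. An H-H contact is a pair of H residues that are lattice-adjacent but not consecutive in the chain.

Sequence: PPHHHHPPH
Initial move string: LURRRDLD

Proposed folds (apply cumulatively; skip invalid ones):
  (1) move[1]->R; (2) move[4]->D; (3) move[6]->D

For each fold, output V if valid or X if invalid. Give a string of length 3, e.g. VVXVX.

Initial: LURRRDLD -> [(0, 0), (-1, 0), (-1, 1), (0, 1), (1, 1), (2, 1), (2, 0), (1, 0), (1, -1)]
Fold 1: move[1]->R => LRRRRDLD INVALID (collision), skipped
Fold 2: move[4]->D => LURRDDLD VALID
Fold 3: move[6]->D => LURRDDDD VALID

Answer: XVV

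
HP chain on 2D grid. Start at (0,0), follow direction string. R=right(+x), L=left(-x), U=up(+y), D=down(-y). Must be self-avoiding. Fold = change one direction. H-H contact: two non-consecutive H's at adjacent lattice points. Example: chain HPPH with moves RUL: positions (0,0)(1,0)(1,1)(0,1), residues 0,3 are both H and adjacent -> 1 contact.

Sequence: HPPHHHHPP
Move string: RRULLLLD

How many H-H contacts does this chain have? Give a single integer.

Answer: 1

Derivation:
Positions: [(0, 0), (1, 0), (2, 0), (2, 1), (1, 1), (0, 1), (-1, 1), (-2, 1), (-2, 0)]
H-H contact: residue 0 @(0,0) - residue 5 @(0, 1)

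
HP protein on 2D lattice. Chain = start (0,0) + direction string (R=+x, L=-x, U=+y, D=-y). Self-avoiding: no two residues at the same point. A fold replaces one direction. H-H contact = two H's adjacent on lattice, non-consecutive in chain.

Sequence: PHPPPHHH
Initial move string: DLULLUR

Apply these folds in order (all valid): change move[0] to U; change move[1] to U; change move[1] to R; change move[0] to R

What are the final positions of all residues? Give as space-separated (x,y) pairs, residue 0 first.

Initial moves: DLULLUR
Fold: move[0]->U => ULULLUR (positions: [(0, 0), (0, 1), (-1, 1), (-1, 2), (-2, 2), (-3, 2), (-3, 3), (-2, 3)])
Fold: move[1]->U => UUULLUR (positions: [(0, 0), (0, 1), (0, 2), (0, 3), (-1, 3), (-2, 3), (-2, 4), (-1, 4)])
Fold: move[1]->R => URULLUR (positions: [(0, 0), (0, 1), (1, 1), (1, 2), (0, 2), (-1, 2), (-1, 3), (0, 3)])
Fold: move[0]->R => RRULLUR (positions: [(0, 0), (1, 0), (2, 0), (2, 1), (1, 1), (0, 1), (0, 2), (1, 2)])

Answer: (0,0) (1,0) (2,0) (2,1) (1,1) (0,1) (0,2) (1,2)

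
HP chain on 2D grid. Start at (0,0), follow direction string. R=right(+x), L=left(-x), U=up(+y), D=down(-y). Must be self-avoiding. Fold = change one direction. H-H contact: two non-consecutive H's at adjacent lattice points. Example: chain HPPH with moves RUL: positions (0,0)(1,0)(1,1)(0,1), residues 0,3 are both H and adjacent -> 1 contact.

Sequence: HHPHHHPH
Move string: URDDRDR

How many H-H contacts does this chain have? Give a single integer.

Positions: [(0, 0), (0, 1), (1, 1), (1, 0), (1, -1), (2, -1), (2, -2), (3, -2)]
H-H contact: residue 0 @(0,0) - residue 3 @(1, 0)

Answer: 1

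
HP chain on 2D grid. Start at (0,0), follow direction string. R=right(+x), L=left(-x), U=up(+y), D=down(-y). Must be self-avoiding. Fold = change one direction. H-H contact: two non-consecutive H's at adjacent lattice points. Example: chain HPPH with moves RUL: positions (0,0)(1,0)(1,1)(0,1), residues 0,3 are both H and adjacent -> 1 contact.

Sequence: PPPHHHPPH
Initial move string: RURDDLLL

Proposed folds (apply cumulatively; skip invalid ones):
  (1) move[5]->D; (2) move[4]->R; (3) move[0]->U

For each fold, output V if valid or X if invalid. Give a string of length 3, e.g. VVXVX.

Initial: RURDDLLL -> [(0, 0), (1, 0), (1, 1), (2, 1), (2, 0), (2, -1), (1, -1), (0, -1), (-1, -1)]
Fold 1: move[5]->D => RURDDDLL VALID
Fold 2: move[4]->R => RURDRDLL VALID
Fold 3: move[0]->U => UURDRDLL INVALID (collision), skipped

Answer: VVX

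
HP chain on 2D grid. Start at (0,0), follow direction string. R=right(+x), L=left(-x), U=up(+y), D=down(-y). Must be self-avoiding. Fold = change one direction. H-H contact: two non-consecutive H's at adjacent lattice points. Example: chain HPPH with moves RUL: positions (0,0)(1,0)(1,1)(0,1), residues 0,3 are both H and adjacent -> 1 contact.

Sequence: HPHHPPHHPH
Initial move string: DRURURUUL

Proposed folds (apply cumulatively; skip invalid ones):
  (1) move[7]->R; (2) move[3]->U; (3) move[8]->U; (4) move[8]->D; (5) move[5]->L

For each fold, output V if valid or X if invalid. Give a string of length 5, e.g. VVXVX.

Answer: XVVXV

Derivation:
Initial: DRURURUUL -> [(0, 0), (0, -1), (1, -1), (1, 0), (2, 0), (2, 1), (3, 1), (3, 2), (3, 3), (2, 3)]
Fold 1: move[7]->R => DRURURURL INVALID (collision), skipped
Fold 2: move[3]->U => DRUUURUUL VALID
Fold 3: move[8]->U => DRUUURUUU VALID
Fold 4: move[8]->D => DRUUURUUD INVALID (collision), skipped
Fold 5: move[5]->L => DRUUULUUU VALID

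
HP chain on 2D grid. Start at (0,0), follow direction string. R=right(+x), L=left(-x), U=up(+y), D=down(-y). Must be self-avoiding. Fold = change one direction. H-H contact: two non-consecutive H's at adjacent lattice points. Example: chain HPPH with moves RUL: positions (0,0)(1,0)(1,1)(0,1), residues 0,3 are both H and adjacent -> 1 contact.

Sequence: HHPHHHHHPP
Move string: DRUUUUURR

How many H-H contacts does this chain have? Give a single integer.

Answer: 1

Derivation:
Positions: [(0, 0), (0, -1), (1, -1), (1, 0), (1, 1), (1, 2), (1, 3), (1, 4), (2, 4), (3, 4)]
H-H contact: residue 0 @(0,0) - residue 3 @(1, 0)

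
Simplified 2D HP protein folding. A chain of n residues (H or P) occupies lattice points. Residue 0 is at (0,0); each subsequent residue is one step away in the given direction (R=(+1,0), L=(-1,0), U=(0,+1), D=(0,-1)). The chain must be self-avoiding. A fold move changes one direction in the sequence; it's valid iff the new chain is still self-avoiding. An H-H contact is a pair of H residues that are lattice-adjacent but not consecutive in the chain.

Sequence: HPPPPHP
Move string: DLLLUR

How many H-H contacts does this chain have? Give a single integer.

Positions: [(0, 0), (0, -1), (-1, -1), (-2, -1), (-3, -1), (-3, 0), (-2, 0)]
No H-H contacts found.

Answer: 0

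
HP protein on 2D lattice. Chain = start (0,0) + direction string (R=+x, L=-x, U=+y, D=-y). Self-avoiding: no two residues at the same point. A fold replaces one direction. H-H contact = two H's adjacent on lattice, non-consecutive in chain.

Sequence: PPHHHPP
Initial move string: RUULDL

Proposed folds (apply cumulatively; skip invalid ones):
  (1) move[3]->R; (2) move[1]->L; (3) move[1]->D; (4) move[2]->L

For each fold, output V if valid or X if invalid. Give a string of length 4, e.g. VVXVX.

Initial: RUULDL -> [(0, 0), (1, 0), (1, 1), (1, 2), (0, 2), (0, 1), (-1, 1)]
Fold 1: move[3]->R => RUURDL INVALID (collision), skipped
Fold 2: move[1]->L => RLULDL INVALID (collision), skipped
Fold 3: move[1]->D => RDULDL INVALID (collision), skipped
Fold 4: move[2]->L => RULLDL VALID

Answer: XXXV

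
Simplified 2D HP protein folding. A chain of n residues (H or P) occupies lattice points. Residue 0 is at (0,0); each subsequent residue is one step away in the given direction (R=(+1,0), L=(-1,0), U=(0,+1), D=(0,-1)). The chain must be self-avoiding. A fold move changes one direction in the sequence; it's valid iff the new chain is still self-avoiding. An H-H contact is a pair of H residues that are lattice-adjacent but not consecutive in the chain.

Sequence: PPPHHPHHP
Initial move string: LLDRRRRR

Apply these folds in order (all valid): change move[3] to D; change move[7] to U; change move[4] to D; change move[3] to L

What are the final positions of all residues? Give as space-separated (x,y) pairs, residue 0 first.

Initial moves: LLDRRRRR
Fold: move[3]->D => LLDDRRRR (positions: [(0, 0), (-1, 0), (-2, 0), (-2, -1), (-2, -2), (-1, -2), (0, -2), (1, -2), (2, -2)])
Fold: move[7]->U => LLDDRRRU (positions: [(0, 0), (-1, 0), (-2, 0), (-2, -1), (-2, -2), (-1, -2), (0, -2), (1, -2), (1, -1)])
Fold: move[4]->D => LLDDDRRU (positions: [(0, 0), (-1, 0), (-2, 0), (-2, -1), (-2, -2), (-2, -3), (-1, -3), (0, -3), (0, -2)])
Fold: move[3]->L => LLDLDRRU (positions: [(0, 0), (-1, 0), (-2, 0), (-2, -1), (-3, -1), (-3, -2), (-2, -2), (-1, -2), (-1, -1)])

Answer: (0,0) (-1,0) (-2,0) (-2,-1) (-3,-1) (-3,-2) (-2,-2) (-1,-2) (-1,-1)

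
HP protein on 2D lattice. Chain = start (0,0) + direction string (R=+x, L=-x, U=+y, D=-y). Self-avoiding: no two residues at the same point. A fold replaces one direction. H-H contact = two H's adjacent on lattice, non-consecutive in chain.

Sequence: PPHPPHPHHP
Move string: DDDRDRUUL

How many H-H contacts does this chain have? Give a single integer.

Answer: 0

Derivation:
Positions: [(0, 0), (0, -1), (0, -2), (0, -3), (1, -3), (1, -4), (2, -4), (2, -3), (2, -2), (1, -2)]
No H-H contacts found.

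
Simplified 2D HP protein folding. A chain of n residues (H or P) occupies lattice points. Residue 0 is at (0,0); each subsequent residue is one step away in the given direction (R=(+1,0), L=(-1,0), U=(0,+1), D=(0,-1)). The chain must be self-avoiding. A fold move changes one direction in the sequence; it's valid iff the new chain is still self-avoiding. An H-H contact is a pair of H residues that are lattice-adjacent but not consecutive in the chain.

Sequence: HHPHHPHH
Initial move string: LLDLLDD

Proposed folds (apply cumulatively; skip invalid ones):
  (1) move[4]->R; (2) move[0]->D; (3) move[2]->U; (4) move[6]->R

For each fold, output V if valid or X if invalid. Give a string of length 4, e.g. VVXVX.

Initial: LLDLLDD -> [(0, 0), (-1, 0), (-2, 0), (-2, -1), (-3, -1), (-4, -1), (-4, -2), (-4, -3)]
Fold 1: move[4]->R => LLDLRDD INVALID (collision), skipped
Fold 2: move[0]->D => DLDLLDD VALID
Fold 3: move[2]->U => DLULLDD VALID
Fold 4: move[6]->R => DLULLDR VALID

Answer: XVVV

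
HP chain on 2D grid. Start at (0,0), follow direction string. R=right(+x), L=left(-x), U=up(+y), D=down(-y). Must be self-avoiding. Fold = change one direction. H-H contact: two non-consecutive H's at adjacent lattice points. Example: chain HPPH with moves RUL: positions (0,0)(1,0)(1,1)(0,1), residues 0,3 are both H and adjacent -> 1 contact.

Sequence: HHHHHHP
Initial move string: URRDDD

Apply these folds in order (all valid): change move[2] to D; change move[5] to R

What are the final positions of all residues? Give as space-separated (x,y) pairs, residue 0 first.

Initial moves: URRDDD
Fold: move[2]->D => URDDDD (positions: [(0, 0), (0, 1), (1, 1), (1, 0), (1, -1), (1, -2), (1, -3)])
Fold: move[5]->R => URDDDR (positions: [(0, 0), (0, 1), (1, 1), (1, 0), (1, -1), (1, -2), (2, -2)])

Answer: (0,0) (0,1) (1,1) (1,0) (1,-1) (1,-2) (2,-2)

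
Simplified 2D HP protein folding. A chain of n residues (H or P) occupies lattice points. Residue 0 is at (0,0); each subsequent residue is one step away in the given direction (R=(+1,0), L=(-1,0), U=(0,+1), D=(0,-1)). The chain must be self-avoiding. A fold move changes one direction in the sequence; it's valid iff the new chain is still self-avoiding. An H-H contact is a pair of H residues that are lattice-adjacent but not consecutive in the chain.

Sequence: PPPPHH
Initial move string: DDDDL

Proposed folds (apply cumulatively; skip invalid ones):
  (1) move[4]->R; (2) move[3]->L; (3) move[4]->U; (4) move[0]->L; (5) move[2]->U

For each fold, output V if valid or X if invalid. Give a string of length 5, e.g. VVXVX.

Initial: DDDDL -> [(0, 0), (0, -1), (0, -2), (0, -3), (0, -4), (-1, -4)]
Fold 1: move[4]->R => DDDDR VALID
Fold 2: move[3]->L => DDDLR INVALID (collision), skipped
Fold 3: move[4]->U => DDDDU INVALID (collision), skipped
Fold 4: move[0]->L => LDDDR VALID
Fold 5: move[2]->U => LDUDR INVALID (collision), skipped

Answer: VXXVX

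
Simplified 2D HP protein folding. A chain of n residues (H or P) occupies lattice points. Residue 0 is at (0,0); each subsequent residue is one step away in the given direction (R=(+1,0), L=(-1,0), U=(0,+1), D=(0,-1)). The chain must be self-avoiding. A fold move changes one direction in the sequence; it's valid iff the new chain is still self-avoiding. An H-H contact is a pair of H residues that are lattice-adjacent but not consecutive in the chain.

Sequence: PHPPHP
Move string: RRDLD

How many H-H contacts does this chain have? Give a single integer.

Answer: 1

Derivation:
Positions: [(0, 0), (1, 0), (2, 0), (2, -1), (1, -1), (1, -2)]
H-H contact: residue 1 @(1,0) - residue 4 @(1, -1)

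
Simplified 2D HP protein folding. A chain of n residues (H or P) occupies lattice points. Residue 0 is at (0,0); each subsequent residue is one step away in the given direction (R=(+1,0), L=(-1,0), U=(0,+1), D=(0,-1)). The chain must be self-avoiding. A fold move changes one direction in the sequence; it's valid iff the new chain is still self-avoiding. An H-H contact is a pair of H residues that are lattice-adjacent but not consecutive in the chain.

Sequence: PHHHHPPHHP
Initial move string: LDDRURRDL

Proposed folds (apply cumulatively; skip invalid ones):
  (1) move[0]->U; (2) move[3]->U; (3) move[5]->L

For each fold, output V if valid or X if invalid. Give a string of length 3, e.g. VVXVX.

Answer: XXX

Derivation:
Initial: LDDRURRDL -> [(0, 0), (-1, 0), (-1, -1), (-1, -2), (0, -2), (0, -1), (1, -1), (2, -1), (2, -2), (1, -2)]
Fold 1: move[0]->U => UDDRURRDL INVALID (collision), skipped
Fold 2: move[3]->U => LDDUURRDL INVALID (collision), skipped
Fold 3: move[5]->L => LDDRULRDL INVALID (collision), skipped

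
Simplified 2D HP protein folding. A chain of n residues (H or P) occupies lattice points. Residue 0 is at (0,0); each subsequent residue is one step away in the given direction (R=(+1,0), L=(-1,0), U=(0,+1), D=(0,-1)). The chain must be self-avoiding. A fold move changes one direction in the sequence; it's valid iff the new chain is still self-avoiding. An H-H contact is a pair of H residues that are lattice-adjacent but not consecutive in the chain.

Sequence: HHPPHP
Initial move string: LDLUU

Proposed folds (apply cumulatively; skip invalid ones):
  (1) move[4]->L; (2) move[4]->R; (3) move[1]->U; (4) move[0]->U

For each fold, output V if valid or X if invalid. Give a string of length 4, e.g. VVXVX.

Answer: VXVV

Derivation:
Initial: LDLUU -> [(0, 0), (-1, 0), (-1, -1), (-2, -1), (-2, 0), (-2, 1)]
Fold 1: move[4]->L => LDLUL VALID
Fold 2: move[4]->R => LDLUR INVALID (collision), skipped
Fold 3: move[1]->U => LULUL VALID
Fold 4: move[0]->U => UULUL VALID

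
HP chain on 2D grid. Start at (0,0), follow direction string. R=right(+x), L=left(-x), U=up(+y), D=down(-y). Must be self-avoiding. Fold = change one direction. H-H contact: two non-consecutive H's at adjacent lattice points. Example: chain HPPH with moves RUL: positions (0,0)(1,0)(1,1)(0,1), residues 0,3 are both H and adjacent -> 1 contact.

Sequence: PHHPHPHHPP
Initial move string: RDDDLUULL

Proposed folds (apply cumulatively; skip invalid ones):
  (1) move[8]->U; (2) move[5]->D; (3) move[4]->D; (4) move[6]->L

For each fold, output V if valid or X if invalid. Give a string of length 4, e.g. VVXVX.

Initial: RDDDLUULL -> [(0, 0), (1, 0), (1, -1), (1, -2), (1, -3), (0, -3), (0, -2), (0, -1), (-1, -1), (-2, -1)]
Fold 1: move[8]->U => RDDDLUULU VALID
Fold 2: move[5]->D => RDDDLDULU INVALID (collision), skipped
Fold 3: move[4]->D => RDDDDUULU INVALID (collision), skipped
Fold 4: move[6]->L => RDDDLULLU VALID

Answer: VXXV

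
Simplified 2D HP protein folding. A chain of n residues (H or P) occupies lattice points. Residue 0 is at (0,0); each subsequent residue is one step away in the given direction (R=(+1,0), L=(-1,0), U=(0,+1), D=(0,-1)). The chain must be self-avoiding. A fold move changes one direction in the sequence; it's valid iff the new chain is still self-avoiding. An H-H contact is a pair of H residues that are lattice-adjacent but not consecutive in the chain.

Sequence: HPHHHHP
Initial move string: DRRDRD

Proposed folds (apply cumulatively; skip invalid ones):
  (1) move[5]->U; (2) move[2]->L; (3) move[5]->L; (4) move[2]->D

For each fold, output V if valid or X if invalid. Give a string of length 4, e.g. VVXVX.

Initial: DRRDRD -> [(0, 0), (0, -1), (1, -1), (2, -1), (2, -2), (3, -2), (3, -3)]
Fold 1: move[5]->U => DRRDRU VALID
Fold 2: move[2]->L => DRLDRU INVALID (collision), skipped
Fold 3: move[5]->L => DRRDRL INVALID (collision), skipped
Fold 4: move[2]->D => DRDDRU VALID

Answer: VXXV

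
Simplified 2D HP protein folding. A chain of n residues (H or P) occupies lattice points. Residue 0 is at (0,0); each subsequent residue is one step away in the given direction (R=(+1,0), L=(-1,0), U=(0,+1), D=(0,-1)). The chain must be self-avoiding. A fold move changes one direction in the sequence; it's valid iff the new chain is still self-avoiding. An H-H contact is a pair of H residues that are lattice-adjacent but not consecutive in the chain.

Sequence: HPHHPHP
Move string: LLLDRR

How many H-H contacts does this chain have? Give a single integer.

Positions: [(0, 0), (-1, 0), (-2, 0), (-3, 0), (-3, -1), (-2, -1), (-1, -1)]
H-H contact: residue 2 @(-2,0) - residue 5 @(-2, -1)

Answer: 1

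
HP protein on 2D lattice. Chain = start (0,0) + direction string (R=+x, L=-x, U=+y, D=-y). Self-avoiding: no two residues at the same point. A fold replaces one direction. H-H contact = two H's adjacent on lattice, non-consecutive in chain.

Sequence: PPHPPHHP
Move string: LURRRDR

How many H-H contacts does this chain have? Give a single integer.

Positions: [(0, 0), (-1, 0), (-1, 1), (0, 1), (1, 1), (2, 1), (2, 0), (3, 0)]
No H-H contacts found.

Answer: 0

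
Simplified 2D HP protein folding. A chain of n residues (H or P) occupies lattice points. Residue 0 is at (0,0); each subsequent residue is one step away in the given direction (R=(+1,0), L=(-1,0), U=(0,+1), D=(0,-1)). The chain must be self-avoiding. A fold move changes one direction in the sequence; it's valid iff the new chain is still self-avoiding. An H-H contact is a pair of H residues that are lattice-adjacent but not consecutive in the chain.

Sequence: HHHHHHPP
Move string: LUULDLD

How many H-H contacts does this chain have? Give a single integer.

Answer: 1

Derivation:
Positions: [(0, 0), (-1, 0), (-1, 1), (-1, 2), (-2, 2), (-2, 1), (-3, 1), (-3, 0)]
H-H contact: residue 2 @(-1,1) - residue 5 @(-2, 1)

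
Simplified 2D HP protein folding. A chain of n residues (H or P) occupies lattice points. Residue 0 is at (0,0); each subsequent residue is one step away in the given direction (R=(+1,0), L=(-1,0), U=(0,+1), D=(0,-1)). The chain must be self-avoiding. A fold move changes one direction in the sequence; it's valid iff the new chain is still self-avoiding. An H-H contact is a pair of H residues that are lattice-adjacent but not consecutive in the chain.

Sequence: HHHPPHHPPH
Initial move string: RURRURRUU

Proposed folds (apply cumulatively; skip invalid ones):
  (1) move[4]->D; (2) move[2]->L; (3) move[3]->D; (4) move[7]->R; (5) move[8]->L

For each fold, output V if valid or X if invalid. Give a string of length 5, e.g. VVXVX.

Initial: RURRURRUU -> [(0, 0), (1, 0), (1, 1), (2, 1), (3, 1), (3, 2), (4, 2), (5, 2), (5, 3), (5, 4)]
Fold 1: move[4]->D => RURRDRRUU VALID
Fold 2: move[2]->L => RULRDRRUU INVALID (collision), skipped
Fold 3: move[3]->D => RURDDRRUU VALID
Fold 4: move[7]->R => RURDDRRRU VALID
Fold 5: move[8]->L => RURDDRRRL INVALID (collision), skipped

Answer: VXVVX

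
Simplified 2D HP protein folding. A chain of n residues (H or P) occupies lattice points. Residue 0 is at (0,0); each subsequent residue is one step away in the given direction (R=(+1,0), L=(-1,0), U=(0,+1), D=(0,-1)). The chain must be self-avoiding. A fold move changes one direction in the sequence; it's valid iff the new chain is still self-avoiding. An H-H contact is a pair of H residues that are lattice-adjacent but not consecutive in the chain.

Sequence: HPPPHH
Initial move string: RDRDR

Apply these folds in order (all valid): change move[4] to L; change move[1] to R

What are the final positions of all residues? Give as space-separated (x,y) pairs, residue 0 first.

Initial moves: RDRDR
Fold: move[4]->L => RDRDL (positions: [(0, 0), (1, 0), (1, -1), (2, -1), (2, -2), (1, -2)])
Fold: move[1]->R => RRRDL (positions: [(0, 0), (1, 0), (2, 0), (3, 0), (3, -1), (2, -1)])

Answer: (0,0) (1,0) (2,0) (3,0) (3,-1) (2,-1)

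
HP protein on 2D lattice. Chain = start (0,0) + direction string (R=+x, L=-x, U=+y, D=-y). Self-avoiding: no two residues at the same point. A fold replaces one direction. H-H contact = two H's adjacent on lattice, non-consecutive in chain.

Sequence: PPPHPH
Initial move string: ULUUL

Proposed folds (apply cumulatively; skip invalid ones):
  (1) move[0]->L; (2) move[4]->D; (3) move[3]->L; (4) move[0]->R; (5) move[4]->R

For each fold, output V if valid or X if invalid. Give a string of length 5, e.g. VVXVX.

Initial: ULUUL -> [(0, 0), (0, 1), (-1, 1), (-1, 2), (-1, 3), (-2, 3)]
Fold 1: move[0]->L => LLUUL VALID
Fold 2: move[4]->D => LLUUD INVALID (collision), skipped
Fold 3: move[3]->L => LLULL VALID
Fold 4: move[0]->R => RLULL INVALID (collision), skipped
Fold 5: move[4]->R => LLULR INVALID (collision), skipped

Answer: VXVXX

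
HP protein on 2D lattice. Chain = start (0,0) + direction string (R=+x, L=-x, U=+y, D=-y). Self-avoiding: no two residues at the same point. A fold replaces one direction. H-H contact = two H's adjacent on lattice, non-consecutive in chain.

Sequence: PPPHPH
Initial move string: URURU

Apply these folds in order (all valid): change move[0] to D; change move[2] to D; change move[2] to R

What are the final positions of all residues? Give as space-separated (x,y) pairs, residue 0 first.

Initial moves: URURU
Fold: move[0]->D => DRURU (positions: [(0, 0), (0, -1), (1, -1), (1, 0), (2, 0), (2, 1)])
Fold: move[2]->D => DRDRU (positions: [(0, 0), (0, -1), (1, -1), (1, -2), (2, -2), (2, -1)])
Fold: move[2]->R => DRRRU (positions: [(0, 0), (0, -1), (1, -1), (2, -1), (3, -1), (3, 0)])

Answer: (0,0) (0,-1) (1,-1) (2,-1) (3,-1) (3,0)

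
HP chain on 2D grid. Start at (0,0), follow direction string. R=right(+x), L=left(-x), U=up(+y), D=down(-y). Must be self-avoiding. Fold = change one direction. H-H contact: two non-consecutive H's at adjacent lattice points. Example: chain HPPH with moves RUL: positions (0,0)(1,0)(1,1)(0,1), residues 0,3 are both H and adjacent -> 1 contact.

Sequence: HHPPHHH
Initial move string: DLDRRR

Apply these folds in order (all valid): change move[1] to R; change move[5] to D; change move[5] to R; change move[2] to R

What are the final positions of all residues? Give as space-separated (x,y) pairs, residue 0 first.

Initial moves: DLDRRR
Fold: move[1]->R => DRDRRR (positions: [(0, 0), (0, -1), (1, -1), (1, -2), (2, -2), (3, -2), (4, -2)])
Fold: move[5]->D => DRDRRD (positions: [(0, 0), (0, -1), (1, -1), (1, -2), (2, -2), (3, -2), (3, -3)])
Fold: move[5]->R => DRDRRR (positions: [(0, 0), (0, -1), (1, -1), (1, -2), (2, -2), (3, -2), (4, -2)])
Fold: move[2]->R => DRRRRR (positions: [(0, 0), (0, -1), (1, -1), (2, -1), (3, -1), (4, -1), (5, -1)])

Answer: (0,0) (0,-1) (1,-1) (2,-1) (3,-1) (4,-1) (5,-1)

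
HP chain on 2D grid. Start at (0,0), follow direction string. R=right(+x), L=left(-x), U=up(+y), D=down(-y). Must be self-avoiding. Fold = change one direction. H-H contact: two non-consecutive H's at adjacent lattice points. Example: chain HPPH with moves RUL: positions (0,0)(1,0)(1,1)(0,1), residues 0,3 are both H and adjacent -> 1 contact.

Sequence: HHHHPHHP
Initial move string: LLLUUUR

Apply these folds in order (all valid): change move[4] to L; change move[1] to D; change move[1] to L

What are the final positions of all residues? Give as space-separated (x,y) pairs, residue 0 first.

Initial moves: LLLUUUR
Fold: move[4]->L => LLLULUR (positions: [(0, 0), (-1, 0), (-2, 0), (-3, 0), (-3, 1), (-4, 1), (-4, 2), (-3, 2)])
Fold: move[1]->D => LDLULUR (positions: [(0, 0), (-1, 0), (-1, -1), (-2, -1), (-2, 0), (-3, 0), (-3, 1), (-2, 1)])
Fold: move[1]->L => LLLULUR (positions: [(0, 0), (-1, 0), (-2, 0), (-3, 0), (-3, 1), (-4, 1), (-4, 2), (-3, 2)])

Answer: (0,0) (-1,0) (-2,0) (-3,0) (-3,1) (-4,1) (-4,2) (-3,2)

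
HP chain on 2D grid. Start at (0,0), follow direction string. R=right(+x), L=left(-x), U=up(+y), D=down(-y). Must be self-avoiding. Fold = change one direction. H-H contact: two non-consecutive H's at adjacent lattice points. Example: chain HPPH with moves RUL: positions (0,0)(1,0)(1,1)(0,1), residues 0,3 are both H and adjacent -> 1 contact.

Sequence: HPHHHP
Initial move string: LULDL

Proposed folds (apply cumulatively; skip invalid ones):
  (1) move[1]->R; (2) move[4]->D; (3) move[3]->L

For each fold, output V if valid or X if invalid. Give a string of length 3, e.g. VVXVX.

Answer: XVV

Derivation:
Initial: LULDL -> [(0, 0), (-1, 0), (-1, 1), (-2, 1), (-2, 0), (-3, 0)]
Fold 1: move[1]->R => LRLDL INVALID (collision), skipped
Fold 2: move[4]->D => LULDD VALID
Fold 3: move[3]->L => LULLD VALID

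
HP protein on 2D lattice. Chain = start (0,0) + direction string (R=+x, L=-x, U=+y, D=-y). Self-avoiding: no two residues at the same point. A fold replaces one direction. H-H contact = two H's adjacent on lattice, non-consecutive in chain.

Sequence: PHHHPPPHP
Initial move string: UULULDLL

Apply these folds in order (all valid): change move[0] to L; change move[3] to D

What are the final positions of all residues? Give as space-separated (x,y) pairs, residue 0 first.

Answer: (0,0) (-1,0) (-1,1) (-2,1) (-2,0) (-3,0) (-3,-1) (-4,-1) (-5,-1)

Derivation:
Initial moves: UULULDLL
Fold: move[0]->L => LULULDLL (positions: [(0, 0), (-1, 0), (-1, 1), (-2, 1), (-2, 2), (-3, 2), (-3, 1), (-4, 1), (-5, 1)])
Fold: move[3]->D => LULDLDLL (positions: [(0, 0), (-1, 0), (-1, 1), (-2, 1), (-2, 0), (-3, 0), (-3, -1), (-4, -1), (-5, -1)])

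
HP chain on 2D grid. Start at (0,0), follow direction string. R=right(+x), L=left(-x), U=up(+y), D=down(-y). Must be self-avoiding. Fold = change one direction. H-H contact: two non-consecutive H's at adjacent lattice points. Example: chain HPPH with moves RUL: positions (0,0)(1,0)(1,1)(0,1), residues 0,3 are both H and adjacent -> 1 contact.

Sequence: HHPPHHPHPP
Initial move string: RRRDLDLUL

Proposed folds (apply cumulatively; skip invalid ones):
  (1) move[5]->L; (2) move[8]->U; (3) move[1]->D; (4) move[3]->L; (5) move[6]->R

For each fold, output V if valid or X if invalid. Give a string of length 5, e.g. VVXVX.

Initial: RRRDLDLUL -> [(0, 0), (1, 0), (2, 0), (3, 0), (3, -1), (2, -1), (2, -2), (1, -2), (1, -1), (0, -1)]
Fold 1: move[5]->L => RRRDLLLUL INVALID (collision), skipped
Fold 2: move[8]->U => RRRDLDLUU INVALID (collision), skipped
Fold 3: move[1]->D => RDRDLDLUL VALID
Fold 4: move[3]->L => RDRLLDLUL INVALID (collision), skipped
Fold 5: move[6]->R => RDRDLDRUL INVALID (collision), skipped

Answer: XXVXX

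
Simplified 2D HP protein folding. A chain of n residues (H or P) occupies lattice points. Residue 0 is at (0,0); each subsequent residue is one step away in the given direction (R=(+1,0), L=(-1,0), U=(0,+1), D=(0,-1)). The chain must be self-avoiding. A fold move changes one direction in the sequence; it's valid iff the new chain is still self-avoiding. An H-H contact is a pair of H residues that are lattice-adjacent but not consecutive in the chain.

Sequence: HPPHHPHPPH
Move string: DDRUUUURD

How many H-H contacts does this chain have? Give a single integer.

Answer: 1

Derivation:
Positions: [(0, 0), (0, -1), (0, -2), (1, -2), (1, -1), (1, 0), (1, 1), (1, 2), (2, 2), (2, 1)]
H-H contact: residue 6 @(1,1) - residue 9 @(2, 1)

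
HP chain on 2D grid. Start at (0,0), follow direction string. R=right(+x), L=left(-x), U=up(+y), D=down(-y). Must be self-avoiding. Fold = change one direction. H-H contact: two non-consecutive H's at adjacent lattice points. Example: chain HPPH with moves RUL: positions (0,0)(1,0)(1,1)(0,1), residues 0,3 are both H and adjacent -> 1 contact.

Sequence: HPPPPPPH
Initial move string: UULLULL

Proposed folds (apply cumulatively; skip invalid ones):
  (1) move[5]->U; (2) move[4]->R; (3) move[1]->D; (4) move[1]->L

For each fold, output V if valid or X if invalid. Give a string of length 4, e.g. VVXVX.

Initial: UULLULL -> [(0, 0), (0, 1), (0, 2), (-1, 2), (-2, 2), (-2, 3), (-3, 3), (-4, 3)]
Fold 1: move[5]->U => UULLUUL VALID
Fold 2: move[4]->R => UULLRUL INVALID (collision), skipped
Fold 3: move[1]->D => UDLLUUL INVALID (collision), skipped
Fold 4: move[1]->L => ULLLUUL VALID

Answer: VXXV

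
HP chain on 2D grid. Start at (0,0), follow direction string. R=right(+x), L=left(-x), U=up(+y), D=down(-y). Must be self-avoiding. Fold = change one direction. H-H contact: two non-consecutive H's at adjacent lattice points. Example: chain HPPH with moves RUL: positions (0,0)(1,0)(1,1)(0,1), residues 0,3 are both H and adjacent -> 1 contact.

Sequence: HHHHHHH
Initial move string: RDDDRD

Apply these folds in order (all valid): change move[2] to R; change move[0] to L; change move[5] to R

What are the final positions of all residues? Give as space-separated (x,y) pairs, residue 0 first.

Answer: (0,0) (-1,0) (-1,-1) (0,-1) (0,-2) (1,-2) (2,-2)

Derivation:
Initial moves: RDDDRD
Fold: move[2]->R => RDRDRD (positions: [(0, 0), (1, 0), (1, -1), (2, -1), (2, -2), (3, -2), (3, -3)])
Fold: move[0]->L => LDRDRD (positions: [(0, 0), (-1, 0), (-1, -1), (0, -1), (0, -2), (1, -2), (1, -3)])
Fold: move[5]->R => LDRDRR (positions: [(0, 0), (-1, 0), (-1, -1), (0, -1), (0, -2), (1, -2), (2, -2)])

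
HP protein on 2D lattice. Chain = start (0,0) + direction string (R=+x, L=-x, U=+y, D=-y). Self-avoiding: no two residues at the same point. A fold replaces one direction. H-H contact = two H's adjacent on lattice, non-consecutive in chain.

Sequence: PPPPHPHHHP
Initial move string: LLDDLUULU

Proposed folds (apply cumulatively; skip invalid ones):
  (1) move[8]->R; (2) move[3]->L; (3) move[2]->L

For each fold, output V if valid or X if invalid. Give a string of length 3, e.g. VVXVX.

Initial: LLDDLUULU -> [(0, 0), (-1, 0), (-2, 0), (-2, -1), (-2, -2), (-3, -2), (-3, -1), (-3, 0), (-4, 0), (-4, 1)]
Fold 1: move[8]->R => LLDDLUULR INVALID (collision), skipped
Fold 2: move[3]->L => LLDLLUULU VALID
Fold 3: move[2]->L => LLLLLUULU VALID

Answer: XVV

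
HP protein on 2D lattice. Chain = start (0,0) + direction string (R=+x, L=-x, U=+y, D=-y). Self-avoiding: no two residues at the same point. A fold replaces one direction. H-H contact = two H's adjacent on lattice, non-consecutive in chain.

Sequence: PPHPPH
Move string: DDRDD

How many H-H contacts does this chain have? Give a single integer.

Positions: [(0, 0), (0, -1), (0, -2), (1, -2), (1, -3), (1, -4)]
No H-H contacts found.

Answer: 0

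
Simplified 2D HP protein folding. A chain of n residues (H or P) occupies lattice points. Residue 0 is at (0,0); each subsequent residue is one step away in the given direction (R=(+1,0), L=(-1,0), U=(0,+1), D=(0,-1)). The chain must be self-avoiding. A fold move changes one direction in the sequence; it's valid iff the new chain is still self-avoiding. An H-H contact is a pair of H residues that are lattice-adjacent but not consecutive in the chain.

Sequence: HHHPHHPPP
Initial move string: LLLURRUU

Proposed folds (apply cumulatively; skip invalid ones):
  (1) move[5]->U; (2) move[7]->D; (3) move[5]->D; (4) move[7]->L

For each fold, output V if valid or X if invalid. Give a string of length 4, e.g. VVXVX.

Answer: VXXV

Derivation:
Initial: LLLURRUU -> [(0, 0), (-1, 0), (-2, 0), (-3, 0), (-3, 1), (-2, 1), (-1, 1), (-1, 2), (-1, 3)]
Fold 1: move[5]->U => LLLURUUU VALID
Fold 2: move[7]->D => LLLURUUD INVALID (collision), skipped
Fold 3: move[5]->D => LLLURDUU INVALID (collision), skipped
Fold 4: move[7]->L => LLLURUUL VALID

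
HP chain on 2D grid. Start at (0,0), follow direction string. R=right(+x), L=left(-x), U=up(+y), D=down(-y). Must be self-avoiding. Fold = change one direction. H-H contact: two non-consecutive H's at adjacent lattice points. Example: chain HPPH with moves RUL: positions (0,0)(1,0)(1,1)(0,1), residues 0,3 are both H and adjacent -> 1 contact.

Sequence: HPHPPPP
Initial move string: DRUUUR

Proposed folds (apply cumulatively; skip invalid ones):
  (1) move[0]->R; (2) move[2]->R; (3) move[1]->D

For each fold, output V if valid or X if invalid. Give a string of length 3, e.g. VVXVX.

Answer: VVV

Derivation:
Initial: DRUUUR -> [(0, 0), (0, -1), (1, -1), (1, 0), (1, 1), (1, 2), (2, 2)]
Fold 1: move[0]->R => RRUUUR VALID
Fold 2: move[2]->R => RRRUUR VALID
Fold 3: move[1]->D => RDRUUR VALID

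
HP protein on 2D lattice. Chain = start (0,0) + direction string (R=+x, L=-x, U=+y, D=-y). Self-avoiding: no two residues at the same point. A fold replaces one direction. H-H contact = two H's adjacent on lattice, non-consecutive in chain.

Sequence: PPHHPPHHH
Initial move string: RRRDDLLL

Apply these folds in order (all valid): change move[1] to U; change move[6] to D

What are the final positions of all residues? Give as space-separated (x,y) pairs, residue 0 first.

Answer: (0,0) (1,0) (1,1) (2,1) (2,0) (2,-1) (1,-1) (1,-2) (0,-2)

Derivation:
Initial moves: RRRDDLLL
Fold: move[1]->U => RURDDLLL (positions: [(0, 0), (1, 0), (1, 1), (2, 1), (2, 0), (2, -1), (1, -1), (0, -1), (-1, -1)])
Fold: move[6]->D => RURDDLDL (positions: [(0, 0), (1, 0), (1, 1), (2, 1), (2, 0), (2, -1), (1, -1), (1, -2), (0, -2)])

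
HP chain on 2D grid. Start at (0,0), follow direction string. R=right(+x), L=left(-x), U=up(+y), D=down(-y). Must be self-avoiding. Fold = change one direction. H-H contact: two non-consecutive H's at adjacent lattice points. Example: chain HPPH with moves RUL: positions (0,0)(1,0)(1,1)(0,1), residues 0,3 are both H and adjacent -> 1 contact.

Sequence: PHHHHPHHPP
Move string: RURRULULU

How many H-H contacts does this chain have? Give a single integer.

Positions: [(0, 0), (1, 0), (1, 1), (2, 1), (3, 1), (3, 2), (2, 2), (2, 3), (1, 3), (1, 4)]
H-H contact: residue 3 @(2,1) - residue 6 @(2, 2)

Answer: 1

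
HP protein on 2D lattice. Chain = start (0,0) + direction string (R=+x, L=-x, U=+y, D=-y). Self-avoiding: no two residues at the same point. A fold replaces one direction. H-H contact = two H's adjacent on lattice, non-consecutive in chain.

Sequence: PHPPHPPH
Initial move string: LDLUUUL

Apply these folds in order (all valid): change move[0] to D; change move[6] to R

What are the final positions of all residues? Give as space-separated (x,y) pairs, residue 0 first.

Initial moves: LDLUUUL
Fold: move[0]->D => DDLUUUL (positions: [(0, 0), (0, -1), (0, -2), (-1, -2), (-1, -1), (-1, 0), (-1, 1), (-2, 1)])
Fold: move[6]->R => DDLUUUR (positions: [(0, 0), (0, -1), (0, -2), (-1, -2), (-1, -1), (-1, 0), (-1, 1), (0, 1)])

Answer: (0,0) (0,-1) (0,-2) (-1,-2) (-1,-1) (-1,0) (-1,1) (0,1)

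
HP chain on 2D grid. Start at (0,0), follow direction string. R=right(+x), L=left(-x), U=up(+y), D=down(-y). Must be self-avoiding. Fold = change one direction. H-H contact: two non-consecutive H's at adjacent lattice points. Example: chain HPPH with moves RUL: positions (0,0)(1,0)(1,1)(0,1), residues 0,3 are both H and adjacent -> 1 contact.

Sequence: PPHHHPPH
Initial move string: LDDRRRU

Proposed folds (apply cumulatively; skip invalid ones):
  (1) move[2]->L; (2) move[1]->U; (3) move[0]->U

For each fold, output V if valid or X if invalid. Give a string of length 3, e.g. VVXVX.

Initial: LDDRRRU -> [(0, 0), (-1, 0), (-1, -1), (-1, -2), (0, -2), (1, -2), (2, -2), (2, -1)]
Fold 1: move[2]->L => LDLRRRU INVALID (collision), skipped
Fold 2: move[1]->U => LUDRRRU INVALID (collision), skipped
Fold 3: move[0]->U => UDDRRRU INVALID (collision), skipped

Answer: XXX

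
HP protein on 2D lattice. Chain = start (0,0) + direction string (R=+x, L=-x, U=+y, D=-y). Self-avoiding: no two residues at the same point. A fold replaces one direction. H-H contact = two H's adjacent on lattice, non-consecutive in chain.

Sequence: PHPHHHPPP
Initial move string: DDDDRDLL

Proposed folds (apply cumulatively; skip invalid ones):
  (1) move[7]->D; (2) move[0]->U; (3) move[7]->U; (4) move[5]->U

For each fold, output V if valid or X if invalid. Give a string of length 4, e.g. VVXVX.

Answer: VXXX

Derivation:
Initial: DDDDRDLL -> [(0, 0), (0, -1), (0, -2), (0, -3), (0, -4), (1, -4), (1, -5), (0, -5), (-1, -5)]
Fold 1: move[7]->D => DDDDRDLD VALID
Fold 2: move[0]->U => UDDDRDLD INVALID (collision), skipped
Fold 3: move[7]->U => DDDDRDLU INVALID (collision), skipped
Fold 4: move[5]->U => DDDDRULD INVALID (collision), skipped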